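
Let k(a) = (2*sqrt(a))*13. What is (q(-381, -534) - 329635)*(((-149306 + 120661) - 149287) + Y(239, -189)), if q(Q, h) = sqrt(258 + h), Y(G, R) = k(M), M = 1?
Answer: 58644044310 - 355812*I*sqrt(69) ≈ 5.8644e+10 - 2.9556e+6*I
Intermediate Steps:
k(a) = 26*sqrt(a)
Y(G, R) = 26 (Y(G, R) = 26*sqrt(1) = 26*1 = 26)
(q(-381, -534) - 329635)*(((-149306 + 120661) - 149287) + Y(239, -189)) = (sqrt(258 - 534) - 329635)*(((-149306 + 120661) - 149287) + 26) = (sqrt(-276) - 329635)*((-28645 - 149287) + 26) = (2*I*sqrt(69) - 329635)*(-177932 + 26) = (-329635 + 2*I*sqrt(69))*(-177906) = 58644044310 - 355812*I*sqrt(69)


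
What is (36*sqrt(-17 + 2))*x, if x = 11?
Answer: 396*I*sqrt(15) ≈ 1533.7*I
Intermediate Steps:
(36*sqrt(-17 + 2))*x = (36*sqrt(-17 + 2))*11 = (36*sqrt(-15))*11 = (36*(I*sqrt(15)))*11 = (36*I*sqrt(15))*11 = 396*I*sqrt(15)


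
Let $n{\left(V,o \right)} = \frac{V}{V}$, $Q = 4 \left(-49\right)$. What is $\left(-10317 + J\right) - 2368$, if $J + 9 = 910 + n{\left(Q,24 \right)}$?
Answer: $-11783$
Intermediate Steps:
$Q = -196$
$n{\left(V,o \right)} = 1$
$J = 902$ ($J = -9 + \left(910 + 1\right) = -9 + 911 = 902$)
$\left(-10317 + J\right) - 2368 = \left(-10317 + 902\right) - 2368 = -9415 - 2368 = -11783$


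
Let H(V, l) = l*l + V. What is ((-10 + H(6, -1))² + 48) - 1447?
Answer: -1390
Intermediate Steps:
H(V, l) = V + l² (H(V, l) = l² + V = V + l²)
((-10 + H(6, -1))² + 48) - 1447 = ((-10 + (6 + (-1)²))² + 48) - 1447 = ((-10 + (6 + 1))² + 48) - 1447 = ((-10 + 7)² + 48) - 1447 = ((-3)² + 48) - 1447 = (9 + 48) - 1447 = 57 - 1447 = -1390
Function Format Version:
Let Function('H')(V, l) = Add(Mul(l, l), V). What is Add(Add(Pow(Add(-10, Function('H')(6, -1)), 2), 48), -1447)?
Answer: -1390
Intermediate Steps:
Function('H')(V, l) = Add(V, Pow(l, 2)) (Function('H')(V, l) = Add(Pow(l, 2), V) = Add(V, Pow(l, 2)))
Add(Add(Pow(Add(-10, Function('H')(6, -1)), 2), 48), -1447) = Add(Add(Pow(Add(-10, Add(6, Pow(-1, 2))), 2), 48), -1447) = Add(Add(Pow(Add(-10, Add(6, 1)), 2), 48), -1447) = Add(Add(Pow(Add(-10, 7), 2), 48), -1447) = Add(Add(Pow(-3, 2), 48), -1447) = Add(Add(9, 48), -1447) = Add(57, -1447) = -1390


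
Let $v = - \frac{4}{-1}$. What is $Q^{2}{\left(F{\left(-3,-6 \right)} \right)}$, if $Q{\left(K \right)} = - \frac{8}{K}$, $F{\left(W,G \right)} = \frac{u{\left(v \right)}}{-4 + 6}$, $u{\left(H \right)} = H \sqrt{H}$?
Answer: $4$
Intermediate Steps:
$v = 4$ ($v = \left(-4\right) \left(-1\right) = 4$)
$u{\left(H \right)} = H^{\frac{3}{2}}$
$F{\left(W,G \right)} = 4$ ($F{\left(W,G \right)} = \frac{4^{\frac{3}{2}}}{-4 + 6} = \frac{1}{2} \cdot 8 = 4$)
$Q^{2}{\left(F{\left(-3,-6 \right)} \right)} = \left(- \frac{8}{4}\right)^{2} = \left(\left(-8\right) \frac{1}{4}\right)^{2} = \left(-2\right)^{2} = 4$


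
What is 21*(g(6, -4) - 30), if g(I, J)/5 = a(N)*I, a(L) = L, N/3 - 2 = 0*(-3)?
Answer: 3150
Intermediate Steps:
N = 6 (N = 6 + 3*(0*(-3)) = 6 + 3*0 = 6 + 0 = 6)
g(I, J) = 30*I (g(I, J) = 5*(6*I) = 30*I)
21*(g(6, -4) - 30) = 21*(30*6 - 30) = 21*(180 - 30) = 21*150 = 3150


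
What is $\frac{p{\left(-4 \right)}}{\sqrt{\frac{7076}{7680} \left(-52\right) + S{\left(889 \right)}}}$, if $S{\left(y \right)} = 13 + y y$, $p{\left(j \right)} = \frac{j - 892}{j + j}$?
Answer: $\frac{448 \sqrt{11380119690}}{379337323} \approx 0.12599$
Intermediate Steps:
$p{\left(j \right)} = \frac{-892 + j}{2 j}$
$S{\left(y \right)} = 13 + y^{2}$
$\frac{p{\left(-4 \right)}}{\sqrt{\frac{7076}{7680} \left(-52\right) + S{\left(889 \right)}}} = \frac{\frac{1}{2} \frac{1}{-4} \left(-892 - 4\right)}{\sqrt{\frac{7076}{7680} \left(-52\right) + \left(13 + 889^{2}\right)}} = \frac{\frac{1}{2} \left(- \frac{1}{4}\right) \left(-896\right)}{\sqrt{7076 \cdot \frac{1}{7680} \left(-52\right) + \left(13 + 790321\right)}} = \frac{112}{\sqrt{\frac{1769}{1920} \left(-52\right) + 790334}} = \frac{112}{\sqrt{- \frac{22997}{480} + 790334}} = \frac{112}{\sqrt{\frac{379337323}{480}}} = \frac{112}{\frac{1}{120} \sqrt{11380119690}} = 112 \frac{4 \sqrt{11380119690}}{379337323} = \frac{448 \sqrt{11380119690}}{379337323}$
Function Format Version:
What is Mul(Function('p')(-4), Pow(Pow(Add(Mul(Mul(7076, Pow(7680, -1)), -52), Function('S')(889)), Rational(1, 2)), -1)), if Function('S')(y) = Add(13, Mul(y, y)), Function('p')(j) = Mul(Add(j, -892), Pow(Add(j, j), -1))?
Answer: Mul(Rational(448, 379337323), Pow(11380119690, Rational(1, 2))) ≈ 0.12599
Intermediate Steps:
Function('p')(j) = Mul(Rational(1, 2), Pow(j, -1), Add(-892, j)) (Function('p')(j) = Mul(Add(-892, j), Pow(Mul(2, j), -1)) = Mul(Add(-892, j), Mul(Rational(1, 2), Pow(j, -1))) = Mul(Rational(1, 2), Pow(j, -1), Add(-892, j)))
Function('S')(y) = Add(13, Pow(y, 2))
Mul(Function('p')(-4), Pow(Pow(Add(Mul(Mul(7076, Pow(7680, -1)), -52), Function('S')(889)), Rational(1, 2)), -1)) = Mul(Mul(Rational(1, 2), Pow(-4, -1), Add(-892, -4)), Pow(Pow(Add(Mul(Mul(7076, Pow(7680, -1)), -52), Add(13, Pow(889, 2))), Rational(1, 2)), -1)) = Mul(Mul(Rational(1, 2), Rational(-1, 4), -896), Pow(Pow(Add(Mul(Mul(7076, Rational(1, 7680)), -52), Add(13, 790321)), Rational(1, 2)), -1)) = Mul(112, Pow(Pow(Add(Mul(Rational(1769, 1920), -52), 790334), Rational(1, 2)), -1)) = Mul(112, Pow(Pow(Add(Rational(-22997, 480), 790334), Rational(1, 2)), -1)) = Mul(112, Pow(Pow(Rational(379337323, 480), Rational(1, 2)), -1)) = Mul(112, Pow(Mul(Rational(1, 120), Pow(11380119690, Rational(1, 2))), -1)) = Mul(112, Mul(Rational(4, 379337323), Pow(11380119690, Rational(1, 2)))) = Mul(Rational(448, 379337323), Pow(11380119690, Rational(1, 2)))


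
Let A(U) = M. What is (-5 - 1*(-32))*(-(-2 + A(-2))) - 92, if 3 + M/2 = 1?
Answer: 70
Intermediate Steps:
M = -4 (M = -6 + 2*1 = -6 + 2 = -4)
A(U) = -4
(-5 - 1*(-32))*(-(-2 + A(-2))) - 92 = (-5 - 1*(-32))*(-(-2 - 4)) - 92 = (-5 + 32)*(-1*(-6)) - 92 = 27*6 - 92 = 162 - 92 = 70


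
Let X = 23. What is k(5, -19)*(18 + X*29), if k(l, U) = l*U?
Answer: -65075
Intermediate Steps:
k(l, U) = U*l
k(5, -19)*(18 + X*29) = (-19*5)*(18 + 23*29) = -95*(18 + 667) = -95*685 = -65075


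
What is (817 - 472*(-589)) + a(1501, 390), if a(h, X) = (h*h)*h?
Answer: 3382033326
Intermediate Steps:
a(h, X) = h**3 (a(h, X) = h**2*h = h**3)
(817 - 472*(-589)) + a(1501, 390) = (817 - 472*(-589)) + 1501**3 = (817 + 278008) + 3381754501 = 278825 + 3381754501 = 3382033326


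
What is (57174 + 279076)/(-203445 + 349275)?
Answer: 33625/14583 ≈ 2.3058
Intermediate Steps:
(57174 + 279076)/(-203445 + 349275) = 336250/145830 = 336250*(1/145830) = 33625/14583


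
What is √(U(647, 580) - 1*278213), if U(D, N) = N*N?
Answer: √58187 ≈ 241.22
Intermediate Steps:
U(D, N) = N²
√(U(647, 580) - 1*278213) = √(580² - 1*278213) = √(336400 - 278213) = √58187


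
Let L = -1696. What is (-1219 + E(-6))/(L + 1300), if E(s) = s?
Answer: 1225/396 ≈ 3.0934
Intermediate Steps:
(-1219 + E(-6))/(L + 1300) = (-1219 - 6)/(-1696 + 1300) = -1225/(-396) = -1225*(-1/396) = 1225/396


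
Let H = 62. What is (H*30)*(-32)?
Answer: -59520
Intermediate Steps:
(H*30)*(-32) = (62*30)*(-32) = 1860*(-32) = -59520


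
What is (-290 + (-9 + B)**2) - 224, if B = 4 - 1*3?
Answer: -450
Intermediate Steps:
B = 1 (B = 4 - 3 = 1)
(-290 + (-9 + B)**2) - 224 = (-290 + (-9 + 1)**2) - 224 = (-290 + (-8)**2) - 224 = (-290 + 64) - 224 = -226 - 224 = -450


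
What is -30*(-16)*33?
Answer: 15840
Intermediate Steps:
-30*(-16)*33 = 480*33 = 15840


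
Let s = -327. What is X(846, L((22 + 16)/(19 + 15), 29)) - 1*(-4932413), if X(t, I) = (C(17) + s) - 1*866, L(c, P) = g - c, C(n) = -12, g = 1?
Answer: 4931208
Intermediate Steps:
L(c, P) = 1 - c
X(t, I) = -1205 (X(t, I) = (-12 - 327) - 1*866 = -339 - 866 = -1205)
X(846, L((22 + 16)/(19 + 15), 29)) - 1*(-4932413) = -1205 - 1*(-4932413) = -1205 + 4932413 = 4931208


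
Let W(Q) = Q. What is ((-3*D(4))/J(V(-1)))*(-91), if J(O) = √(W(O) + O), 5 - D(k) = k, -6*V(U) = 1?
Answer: -273*I*√3 ≈ -472.85*I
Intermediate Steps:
V(U) = -⅙ (V(U) = -⅙*1 = -⅙)
D(k) = 5 - k
J(O) = √2*√O (J(O) = √(O + O) = √(2*O) = √2*√O)
((-3*D(4))/J(V(-1)))*(-91) = ((-3*(5 - 1*4))/((√2*√(-⅙))))*(-91) = ((-3*(5 - 4))/((√2*(I*√6/6))))*(-91) = ((-3*1)/((I*√3/3)))*(-91) = -(-3)*I*√3*(-91) = (3*I*√3)*(-91) = -273*I*√3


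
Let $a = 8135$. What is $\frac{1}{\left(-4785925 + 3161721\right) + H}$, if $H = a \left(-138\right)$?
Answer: $- \frac{1}{2746834} \approx -3.6406 \cdot 10^{-7}$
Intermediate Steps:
$H = -1122630$ ($H = 8135 \left(-138\right) = -1122630$)
$\frac{1}{\left(-4785925 + 3161721\right) + H} = \frac{1}{\left(-4785925 + 3161721\right) - 1122630} = \frac{1}{-1624204 - 1122630} = \frac{1}{-2746834} = - \frac{1}{2746834}$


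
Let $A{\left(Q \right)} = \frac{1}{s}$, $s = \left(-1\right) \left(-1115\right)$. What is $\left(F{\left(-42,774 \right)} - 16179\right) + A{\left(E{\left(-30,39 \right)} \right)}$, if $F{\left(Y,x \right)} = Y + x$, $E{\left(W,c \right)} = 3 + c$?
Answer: $- \frac{17223404}{1115} \approx -15447.0$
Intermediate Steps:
$s = 1115$
$A{\left(Q \right)} = \frac{1}{1115}$
$\left(F{\left(-42,774 \right)} - 16179\right) + A{\left(E{\left(-30,39 \right)} \right)} = \left(\left(-42 + 774\right) - 16179\right) + \frac{1}{1115} = \left(732 - 16179\right) + \frac{1}{1115} = -15447 + \frac{1}{1115} = - \frac{17223404}{1115}$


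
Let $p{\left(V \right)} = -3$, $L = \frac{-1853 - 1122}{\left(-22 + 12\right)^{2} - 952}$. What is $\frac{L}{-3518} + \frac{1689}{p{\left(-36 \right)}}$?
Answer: $- \frac{1687503143}{2997336} \approx -563.0$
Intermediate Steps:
$L = \frac{2975}{852}$ ($L = - \frac{2975}{\left(-10\right)^{2} - 952} = - \frac{2975}{100 - 952} = - \frac{2975}{-852} = \left(-2975\right) \left(- \frac{1}{852}\right) = \frac{2975}{852} \approx 3.4918$)
$\frac{L}{-3518} + \frac{1689}{p{\left(-36 \right)}} = \frac{2975}{852 \left(-3518\right)} + \frac{1689}{-3} = \frac{2975}{852} \left(- \frac{1}{3518}\right) + 1689 \left(- \frac{1}{3}\right) = - \frac{2975}{2997336} - 563 = - \frac{1687503143}{2997336}$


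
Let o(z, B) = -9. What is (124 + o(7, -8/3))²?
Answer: 13225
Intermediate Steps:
(124 + o(7, -8/3))² = (124 - 9)² = 115² = 13225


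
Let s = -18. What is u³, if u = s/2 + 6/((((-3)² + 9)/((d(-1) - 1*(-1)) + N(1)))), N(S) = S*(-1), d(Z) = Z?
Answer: -21952/27 ≈ -813.04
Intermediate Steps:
N(S) = -S
u = -28/3 (u = -18/2 + 6/((((-3)² + 9)/((-1 - 1*(-1)) - 1*1))) = -18*½ + 6/(((9 + 9)/((-1 + 1) - 1))) = -9 + 6/((18/(0 - 1))) = -9 + 6/((18/(-1))) = -9 + 6/((18*(-1))) = -9 + 6/(-18) = -9 + 6*(-1/18) = -9 - ⅓ = -28/3 ≈ -9.3333)
u³ = (-28/3)³ = -21952/27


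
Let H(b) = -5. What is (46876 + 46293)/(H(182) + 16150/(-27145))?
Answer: -505814501/30375 ≈ -16652.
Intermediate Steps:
(46876 + 46293)/(H(182) + 16150/(-27145)) = (46876 + 46293)/(-5 + 16150/(-27145)) = 93169/(-5 + 16150*(-1/27145)) = 93169/(-5 - 3230/5429) = 93169/(-30375/5429) = 93169*(-5429/30375) = -505814501/30375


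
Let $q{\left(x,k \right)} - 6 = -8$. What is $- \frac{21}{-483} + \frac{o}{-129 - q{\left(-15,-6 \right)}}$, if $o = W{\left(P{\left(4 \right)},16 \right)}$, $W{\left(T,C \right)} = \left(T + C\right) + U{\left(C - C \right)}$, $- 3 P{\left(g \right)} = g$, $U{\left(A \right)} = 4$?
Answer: $- \frac{907}{8763} \approx -0.1035$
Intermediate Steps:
$q{\left(x,k \right)} = -2$ ($q{\left(x,k \right)} = 6 - 8 = -2$)
$P{\left(g \right)} = - \frac{g}{3}$
$W{\left(T,C \right)} = 4 + C + T$ ($W{\left(T,C \right)} = \left(T + C\right) + 4 = \left(C + T\right) + 4 = 4 + C + T$)
$o = \frac{56}{3}$ ($o = 4 + 16 - \frac{4}{3} = \frac{56}{3} \approx 18.667$)
$- \frac{21}{-483} + \frac{o}{-129 - q{\left(-15,-6 \right)}} = - \frac{21}{-483} + \frac{56}{3 \left(-129 - -2\right)} = \left(-21\right) \left(- \frac{1}{483}\right) + \frac{56}{3 \left(-129 + 2\right)} = \frac{1}{23} + \frac{56}{3 \left(-127\right)} = \frac{1}{23} + \frac{56}{3} \left(- \frac{1}{127}\right) = \frac{1}{23} - \frac{56}{381} = - \frac{907}{8763}$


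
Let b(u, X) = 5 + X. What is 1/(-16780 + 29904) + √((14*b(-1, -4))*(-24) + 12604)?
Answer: 1/13124 + 2*√3067 ≈ 110.76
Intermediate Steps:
1/(-16780 + 29904) + √((14*b(-1, -4))*(-24) + 12604) = 1/(-16780 + 29904) + √((14*(5 - 4))*(-24) + 12604) = 1/13124 + √((14*1)*(-24) + 12604) = 1/13124 + √(14*(-24) + 12604) = 1/13124 + √(-336 + 12604) = 1/13124 + √12268 = 1/13124 + 2*√3067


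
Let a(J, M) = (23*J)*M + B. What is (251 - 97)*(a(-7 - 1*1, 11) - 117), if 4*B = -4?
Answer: -329868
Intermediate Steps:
B = -1 (B = (1/4)*(-4) = -1)
a(J, M) = -1 + 23*J*M (a(J, M) = (23*J)*M - 1 = 23*J*M - 1 = -1 + 23*J*M)
(251 - 97)*(a(-7 - 1*1, 11) - 117) = (251 - 97)*((-1 + 23*(-7 - 1*1)*11) - 117) = 154*((-1 + 23*(-7 - 1)*11) - 117) = 154*((-1 + 23*(-8)*11) - 117) = 154*((-1 - 2024) - 117) = 154*(-2025 - 117) = 154*(-2142) = -329868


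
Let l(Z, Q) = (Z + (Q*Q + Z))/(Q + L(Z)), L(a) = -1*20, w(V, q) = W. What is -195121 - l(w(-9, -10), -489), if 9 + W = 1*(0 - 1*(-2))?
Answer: -99077482/509 ≈ -1.9465e+5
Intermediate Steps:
W = -7 (W = -9 + 1*(0 - 1*(-2)) = -9 + 1*(0 + 2) = -9 + 1*2 = -9 + 2 = -7)
w(V, q) = -7
L(a) = -20
l(Z, Q) = (Q² + 2*Z)/(-20 + Q) (l(Z, Q) = (Z + (Q*Q + Z))/(Q - 20) = (Z + (Q² + Z))/(-20 + Q) = (Z + (Z + Q²))/(-20 + Q) = (Q² + 2*Z)/(-20 + Q))
-195121 - l(w(-9, -10), -489) = -195121 - ((-489)² + 2*(-7))/(-20 - 489) = -195121 - (239121 - 14)/(-509) = -195121 - (-1)*239107/509 = -195121 - 1*(-239107/509) = -195121 + 239107/509 = -99077482/509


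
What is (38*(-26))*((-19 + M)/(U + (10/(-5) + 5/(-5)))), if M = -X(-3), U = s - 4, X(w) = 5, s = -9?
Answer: -1482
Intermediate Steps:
U = -13 (U = -9 - 4 = -13)
M = -5 (M = -1*5 = -5)
(38*(-26))*((-19 + M)/(U + (10/(-5) + 5/(-5)))) = (38*(-26))*((-19 - 5)/(-13 + (10/(-5) + 5/(-5)))) = -(-23712)/(-13 + (10*(-⅕) + 5*(-⅕))) = -(-23712)/(-13 + (-2 - 1)) = -(-23712)/(-13 - 3) = -(-23712)/(-16) = -(-23712)*(-1)/16 = -988*3/2 = -1482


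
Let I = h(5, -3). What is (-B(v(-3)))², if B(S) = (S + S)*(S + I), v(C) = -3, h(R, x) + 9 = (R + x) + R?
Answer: 900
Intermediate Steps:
h(R, x) = -9 + x + 2*R (h(R, x) = -9 + ((R + x) + R) = -9 + (x + 2*R) = -9 + x + 2*R)
I = -2 (I = -9 - 3 + 2*5 = -9 - 3 + 10 = -2)
B(S) = 2*S*(-2 + S) (B(S) = (S + S)*(S - 2) = (2*S)*(-2 + S) = 2*S*(-2 + S))
(-B(v(-3)))² = (-2*(-3)*(-2 - 3))² = (-2*(-3)*(-5))² = (-1*30)² = (-30)² = 900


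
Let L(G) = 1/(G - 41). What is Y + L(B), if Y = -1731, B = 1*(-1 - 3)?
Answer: -77896/45 ≈ -1731.0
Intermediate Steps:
B = -4 (B = 1*(-4) = -4)
L(G) = 1/(-41 + G)
Y + L(B) = -1731 + 1/(-41 - 4) = -1731 + 1/(-45) = -1731 - 1/45 = -77896/45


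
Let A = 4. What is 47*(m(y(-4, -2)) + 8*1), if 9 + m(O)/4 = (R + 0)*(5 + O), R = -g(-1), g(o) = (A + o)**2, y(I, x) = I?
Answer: -3008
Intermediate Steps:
g(o) = (4 + o)**2
R = -9 (R = -(4 - 1)**2 = -1*3**2 = -1*9 = -9)
m(O) = -216 - 36*O (m(O) = -36 + 4*((-9 + 0)*(5 + O)) = -36 + 4*(-9*(5 + O)) = -36 + 4*(-45 - 9*O) = -36 + (-180 - 36*O) = -216 - 36*O)
47*(m(y(-4, -2)) + 8*1) = 47*((-216 - 36*(-4)) + 8*1) = 47*((-216 + 144) + 8) = 47*(-72 + 8) = 47*(-64) = -3008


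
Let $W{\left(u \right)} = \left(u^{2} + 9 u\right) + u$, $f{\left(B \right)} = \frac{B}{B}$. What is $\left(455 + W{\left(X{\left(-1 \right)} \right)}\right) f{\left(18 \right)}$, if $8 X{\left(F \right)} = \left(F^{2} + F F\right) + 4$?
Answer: $\frac{7409}{16} \approx 463.06$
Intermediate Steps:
$f{\left(B \right)} = 1$
$X{\left(F \right)} = \frac{1}{2} + \frac{F^{2}}{4}$ ($X{\left(F \right)} = \frac{\left(F^{2} + F F\right) + 4}{8} = \frac{\left(F^{2} + F^{2}\right) + 4}{8} = \frac{2 F^{2} + 4}{8} = \frac{4 + 2 F^{2}}{8} = \frac{1}{2} + \frac{F^{2}}{4}$)
$W{\left(u \right)} = u^{2} + 10 u$
$\left(455 + W{\left(X{\left(-1 \right)} \right)}\right) f{\left(18 \right)} = \left(455 + \left(\frac{1}{2} + \frac{\left(-1\right)^{2}}{4}\right) \left(10 + \left(\frac{1}{2} + \frac{\left(-1\right)^{2}}{4}\right)\right)\right) 1 = \left(455 + \left(\frac{1}{2} + \frac{1}{4} \cdot 1\right) \left(10 + \left(\frac{1}{2} + \frac{1}{4} \cdot 1\right)\right)\right) 1 = \left(455 + \left(\frac{1}{2} + \frac{1}{4}\right) \left(10 + \left(\frac{1}{2} + \frac{1}{4}\right)\right)\right) 1 = \left(455 + \frac{3 \left(10 + \frac{3}{4}\right)}{4}\right) 1 = \left(455 + \frac{3}{4} \cdot \frac{43}{4}\right) 1 = \left(455 + \frac{129}{16}\right) 1 = \frac{7409}{16} \cdot 1 = \frac{7409}{16}$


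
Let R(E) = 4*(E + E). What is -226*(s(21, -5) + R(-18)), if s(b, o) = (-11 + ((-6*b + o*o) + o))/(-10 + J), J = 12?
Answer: 45765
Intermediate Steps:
s(b, o) = -11/2 + o/2 + o**2/2 - 3*b (s(b, o) = (-11 + ((-6*b + o*o) + o))/(-10 + 12) = (-11 + ((-6*b + o**2) + o))/2 = (-11 + ((o**2 - 6*b) + o))*(1/2) = (-11 + (o + o**2 - 6*b))*(1/2) = (-11 + o + o**2 - 6*b)*(1/2) = -11/2 + o/2 + o**2/2 - 3*b)
R(E) = 8*E (R(E) = 4*(2*E) = 8*E)
-226*(s(21, -5) + R(-18)) = -226*((-11/2 + (1/2)*(-5) + (1/2)*(-5)**2 - 3*21) + 8*(-18)) = -226*((-11/2 - 5/2 + (1/2)*25 - 63) - 144) = -226*((-11/2 - 5/2 + 25/2 - 63) - 144) = -226*(-117/2 - 144) = -226*(-405/2) = 45765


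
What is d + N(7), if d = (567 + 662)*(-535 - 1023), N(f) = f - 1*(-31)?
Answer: -1914744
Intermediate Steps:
N(f) = 31 + f (N(f) = f + 31 = 31 + f)
d = -1914782 (d = 1229*(-1558) = -1914782)
d + N(7) = -1914782 + (31 + 7) = -1914782 + 38 = -1914744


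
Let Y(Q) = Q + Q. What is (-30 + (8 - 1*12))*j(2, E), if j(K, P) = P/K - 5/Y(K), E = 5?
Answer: -85/2 ≈ -42.500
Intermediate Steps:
Y(Q) = 2*Q
j(K, P) = -5/(2*K) + P/K (j(K, P) = P/K - 5*1/(2*K) = P/K - 5/(2*K) = -5/(2*K) + P/K)
(-30 + (8 - 1*12))*j(2, E) = (-30 + (8 - 1*12))*((-5/2 + 5)/2) = (-30 + (8 - 12))*((½)*(5/2)) = (-30 - 4)*(5/4) = -34*5/4 = -85/2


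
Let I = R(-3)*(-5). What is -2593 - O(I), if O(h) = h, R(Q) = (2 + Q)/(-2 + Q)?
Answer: -2592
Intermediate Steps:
R(Q) = (2 + Q)/(-2 + Q)
I = -1 (I = ((2 - 3)/(-2 - 3))*(-5) = (-1/(-5))*(-5) = -⅕*(-1)*(-5) = (⅕)*(-5) = -1)
-2593 - O(I) = -2593 - 1*(-1) = -2593 + 1 = -2592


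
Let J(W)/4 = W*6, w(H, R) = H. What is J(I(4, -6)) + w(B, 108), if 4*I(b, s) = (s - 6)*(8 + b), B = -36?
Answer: -900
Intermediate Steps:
I(b, s) = (-6 + s)*(8 + b)/4 (I(b, s) = ((s - 6)*(8 + b))/4 = ((-6 + s)*(8 + b))/4 = (-6 + s)*(8 + b)/4)
J(W) = 24*W (J(W) = 4*(W*6) = 4*(6*W) = 24*W)
J(I(4, -6)) + w(B, 108) = 24*(-12 + 2*(-6) - 3/2*4 + (¼)*4*(-6)) - 36 = 24*(-12 - 12 - 6 - 6) - 36 = 24*(-36) - 36 = -864 - 36 = -900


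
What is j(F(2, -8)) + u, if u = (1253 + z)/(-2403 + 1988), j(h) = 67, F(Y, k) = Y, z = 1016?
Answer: 25536/415 ≈ 61.533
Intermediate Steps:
u = -2269/415 (u = (1253 + 1016)/(-2403 + 1988) = 2269/(-415) = 2269*(-1/415) = -2269/415 ≈ -5.4675)
j(F(2, -8)) + u = 67 - 2269/415 = 25536/415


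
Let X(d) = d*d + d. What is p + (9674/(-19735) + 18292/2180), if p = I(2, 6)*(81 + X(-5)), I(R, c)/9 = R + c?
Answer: 3131980689/430223 ≈ 7279.9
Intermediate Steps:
I(R, c) = 9*R + 9*c (I(R, c) = 9*(R + c) = 9*R + 9*c)
X(d) = d + d² (X(d) = d² + d = d + d²)
p = 7272 (p = (9*2 + 9*6)*(81 - 5*(1 - 5)) = (18 + 54)*(81 - 5*(-4)) = 72*(81 + 20) = 72*101 = 7272)
p + (9674/(-19735) + 18292/2180) = 7272 + (9674/(-19735) + 18292/2180) = 7272 + (9674*(-1/19735) + 18292*(1/2180)) = 7272 + (-9674/19735 + 4573/545) = 7272 + 3399033/430223 = 3131980689/430223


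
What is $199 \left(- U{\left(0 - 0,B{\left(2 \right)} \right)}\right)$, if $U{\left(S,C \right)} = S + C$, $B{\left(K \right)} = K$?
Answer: $-398$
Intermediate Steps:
$U{\left(S,C \right)} = C + S$
$199 \left(- U{\left(0 - 0,B{\left(2 \right)} \right)}\right) = 199 \left(- (2 + \left(0 - 0\right))\right) = 199 \left(- (2 + \left(0 + 0\right))\right) = 199 \left(- (2 + 0)\right) = 199 \left(\left(-1\right) 2\right) = 199 \left(-2\right) = -398$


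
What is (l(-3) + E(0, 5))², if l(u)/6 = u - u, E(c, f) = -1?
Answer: 1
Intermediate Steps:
l(u) = 0 (l(u) = 6*(u - u) = 6*0 = 0)
(l(-3) + E(0, 5))² = (0 - 1)² = (-1)² = 1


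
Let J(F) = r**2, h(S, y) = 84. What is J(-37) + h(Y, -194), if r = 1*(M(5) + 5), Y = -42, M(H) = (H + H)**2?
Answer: 11109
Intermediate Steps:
M(H) = 4*H**2 (M(H) = (2*H)**2 = 4*H**2)
r = 105 (r = 1*(4*5**2 + 5) = 1*(4*25 + 5) = 1*(100 + 5) = 1*105 = 105)
J(F) = 11025 (J(F) = 105**2 = 11025)
J(-37) + h(Y, -194) = 11025 + 84 = 11109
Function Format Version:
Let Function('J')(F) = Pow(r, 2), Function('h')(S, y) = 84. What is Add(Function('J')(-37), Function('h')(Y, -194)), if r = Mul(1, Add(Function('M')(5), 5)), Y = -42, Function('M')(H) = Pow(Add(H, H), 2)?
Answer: 11109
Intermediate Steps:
Function('M')(H) = Mul(4, Pow(H, 2)) (Function('M')(H) = Pow(Mul(2, H), 2) = Mul(4, Pow(H, 2)))
r = 105 (r = Mul(1, Add(Mul(4, Pow(5, 2)), 5)) = Mul(1, Add(Mul(4, 25), 5)) = Mul(1, Add(100, 5)) = Mul(1, 105) = 105)
Function('J')(F) = 11025 (Function('J')(F) = Pow(105, 2) = 11025)
Add(Function('J')(-37), Function('h')(Y, -194)) = Add(11025, 84) = 11109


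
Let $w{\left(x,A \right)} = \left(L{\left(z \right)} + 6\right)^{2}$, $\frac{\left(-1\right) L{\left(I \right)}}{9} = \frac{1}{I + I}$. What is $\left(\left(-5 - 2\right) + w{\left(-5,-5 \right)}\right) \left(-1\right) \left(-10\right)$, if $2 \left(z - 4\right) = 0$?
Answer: $\frac{5365}{32} \approx 167.66$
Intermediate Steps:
$z = 4$ ($z = 4 + \frac{1}{2} \cdot 0 = 4 + 0 = 4$)
$L{\left(I \right)} = - \frac{9}{2 I}$ ($L{\left(I \right)} = - \frac{9}{I + I} = - \frac{9}{2 I}$)
$w{\left(x,A \right)} = \frac{1521}{64}$ ($w{\left(x,A \right)} = \left(- \frac{9}{2 \cdot 4} + 6\right)^{2} = \left(\left(- \frac{9}{2}\right) \frac{1}{4} + 6\right)^{2} = \left(- \frac{9}{8} + 6\right)^{2} = \left(\frac{39}{8}\right)^{2} = \frac{1521}{64}$)
$\left(\left(-5 - 2\right) + w{\left(-5,-5 \right)}\right) \left(-1\right) \left(-10\right) = \left(\left(-5 - 2\right) + \frac{1521}{64}\right) \left(-1\right) \left(-10\right) = \left(-7 + \frac{1521}{64}\right) \left(-1\right) \left(-10\right) = \frac{1073}{64} \left(-1\right) \left(-10\right) = \left(- \frac{1073}{64}\right) \left(-10\right) = \frac{5365}{32}$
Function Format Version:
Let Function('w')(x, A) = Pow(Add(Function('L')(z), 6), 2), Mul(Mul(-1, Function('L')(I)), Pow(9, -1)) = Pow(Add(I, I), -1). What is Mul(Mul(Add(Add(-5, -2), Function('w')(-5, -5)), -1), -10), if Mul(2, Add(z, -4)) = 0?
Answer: Rational(5365, 32) ≈ 167.66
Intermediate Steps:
z = 4 (z = Add(4, Mul(Rational(1, 2), 0)) = Add(4, 0) = 4)
Function('L')(I) = Mul(Rational(-9, 2), Pow(I, -1)) (Function('L')(I) = Mul(-9, Pow(Add(I, I), -1)) = Mul(-9, Pow(Mul(2, I), -1)) = Mul(-9, Mul(Rational(1, 2), Pow(I, -1))) = Mul(Rational(-9, 2), Pow(I, -1)))
Function('w')(x, A) = Rational(1521, 64) (Function('w')(x, A) = Pow(Add(Mul(Rational(-9, 2), Pow(4, -1)), 6), 2) = Pow(Add(Mul(Rational(-9, 2), Rational(1, 4)), 6), 2) = Pow(Add(Rational(-9, 8), 6), 2) = Pow(Rational(39, 8), 2) = Rational(1521, 64))
Mul(Mul(Add(Add(-5, -2), Function('w')(-5, -5)), -1), -10) = Mul(Mul(Add(Add(-5, -2), Rational(1521, 64)), -1), -10) = Mul(Mul(Add(-7, Rational(1521, 64)), -1), -10) = Mul(Mul(Rational(1073, 64), -1), -10) = Mul(Rational(-1073, 64), -10) = Rational(5365, 32)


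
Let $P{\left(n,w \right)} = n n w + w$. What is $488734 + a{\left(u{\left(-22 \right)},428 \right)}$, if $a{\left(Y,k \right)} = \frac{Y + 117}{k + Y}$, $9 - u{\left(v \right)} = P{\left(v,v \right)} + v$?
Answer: $\frac{5439131504}{11129} \approx 4.8874 \cdot 10^{5}$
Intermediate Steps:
$P{\left(n,w \right)} = w + w n^{2}$ ($P{\left(n,w \right)} = n^{2} w + w = w n^{2} + w = w + w n^{2}$)
$u{\left(v \right)} = 9 - v - v \left(1 + v^{2}\right)$ ($u{\left(v \right)} = 9 - \left(v \left(1 + v^{2}\right) + v\right) = 9 - \left(v + v \left(1 + v^{2}\right)\right) = 9 - v - v \left(1 + v^{2}\right)$)
$a{\left(Y,k \right)} = \frac{117 + Y}{Y + k}$
$488734 + a{\left(u{\left(-22 \right)},428 \right)} = 488734 + \frac{117 - -10701}{\left(9 - \left(-22\right)^{3} - -44\right) + 428} = 488734 + \frac{117 + \left(9 - -10648 + 44\right)}{\left(9 - -10648 + 44\right) + 428} = 488734 + \frac{117 + \left(9 + 10648 + 44\right)}{\left(9 + 10648 + 44\right) + 428} = 488734 + \frac{117 + 10701}{10701 + 428} = 488734 + \frac{1}{11129} \cdot 10818 = 488734 + \frac{10818}{11129} = \frac{5439131504}{11129}$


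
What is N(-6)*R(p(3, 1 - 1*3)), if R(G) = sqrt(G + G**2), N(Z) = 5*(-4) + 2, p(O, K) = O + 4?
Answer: -36*sqrt(14) ≈ -134.70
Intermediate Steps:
p(O, K) = 4 + O
N(Z) = -18 (N(Z) = -20 + 2 = -18)
N(-6)*R(p(3, 1 - 1*3)) = -18*sqrt(1 + (4 + 3))*sqrt(4 + 3) = -18*sqrt(7)*sqrt(1 + 7) = -18*2*sqrt(14) = -36*sqrt(14)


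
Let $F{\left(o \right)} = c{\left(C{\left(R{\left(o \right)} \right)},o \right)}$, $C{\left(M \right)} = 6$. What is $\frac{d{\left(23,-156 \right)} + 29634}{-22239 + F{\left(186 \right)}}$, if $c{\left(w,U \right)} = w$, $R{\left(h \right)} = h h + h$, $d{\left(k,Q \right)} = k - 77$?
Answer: $- \frac{9860}{7411} \approx -1.3305$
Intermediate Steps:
$d{\left(k,Q \right)} = -77 + k$
$R{\left(h \right)} = h + h^{2}$ ($R{\left(h \right)} = h^{2} + h = h + h^{2}$)
$F{\left(o \right)} = 6$
$\frac{d{\left(23,-156 \right)} + 29634}{-22239 + F{\left(186 \right)}} = \frac{\left(-77 + 23\right) + 29634}{-22239 + 6} = \frac{-54 + 29634}{-22233} = 29580 \left(- \frac{1}{22233}\right) = - \frac{9860}{7411}$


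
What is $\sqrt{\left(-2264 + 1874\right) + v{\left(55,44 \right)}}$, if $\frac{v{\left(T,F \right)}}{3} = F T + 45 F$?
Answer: $\sqrt{12810} \approx 113.18$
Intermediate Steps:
$v{\left(T,F \right)} = 135 F + 3 F T$ ($v{\left(T,F \right)} = 3 \left(F T + 45 F\right) = 3 \left(45 F + F T\right) = 135 F + 3 F T$)
$\sqrt{\left(-2264 + 1874\right) + v{\left(55,44 \right)}} = \sqrt{\left(-2264 + 1874\right) + 3 \cdot 44 \left(45 + 55\right)} = \sqrt{-390 + 3 \cdot 44 \cdot 100} = \sqrt{-390 + 13200} = \sqrt{12810}$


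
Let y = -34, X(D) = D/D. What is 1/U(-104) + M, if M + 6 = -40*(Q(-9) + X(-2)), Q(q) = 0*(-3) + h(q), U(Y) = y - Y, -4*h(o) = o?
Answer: -9519/70 ≈ -135.99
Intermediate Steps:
h(o) = -o/4
X(D) = 1
U(Y) = -34 - Y
Q(q) = -q/4 (Q(q) = 0*(-3) - q/4 = 0 - q/4 = -q/4)
M = -136 (M = -6 - 40*(-1/4*(-9) + 1) = -6 - 40*(9/4 + 1) = -6 - 40*13/4 = -6 - 130 = -136)
1/U(-104) + M = 1/(-34 - 1*(-104)) - 136 = 1/(-34 + 104) - 136 = 1/70 - 136 = -9519/70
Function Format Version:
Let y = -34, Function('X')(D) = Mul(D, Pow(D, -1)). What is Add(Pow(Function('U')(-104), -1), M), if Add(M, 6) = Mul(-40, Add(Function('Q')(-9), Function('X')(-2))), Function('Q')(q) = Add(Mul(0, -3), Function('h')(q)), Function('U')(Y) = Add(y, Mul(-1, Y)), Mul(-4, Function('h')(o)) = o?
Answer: Rational(-9519, 70) ≈ -135.99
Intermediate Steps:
Function('h')(o) = Mul(Rational(-1, 4), o)
Function('X')(D) = 1
Function('U')(Y) = Add(-34, Mul(-1, Y))
Function('Q')(q) = Mul(Rational(-1, 4), q) (Function('Q')(q) = Add(Mul(0, -3), Mul(Rational(-1, 4), q)) = Add(0, Mul(Rational(-1, 4), q)) = Mul(Rational(-1, 4), q))
M = -136 (M = Add(-6, Mul(-40, Add(Mul(Rational(-1, 4), -9), 1))) = Add(-6, Mul(-40, Add(Rational(9, 4), 1))) = Add(-6, Mul(-40, Rational(13, 4))) = Add(-6, -130) = -136)
Add(Pow(Function('U')(-104), -1), M) = Add(Pow(Add(-34, Mul(-1, -104)), -1), -136) = Add(Pow(Add(-34, 104), -1), -136) = Add(Pow(70, -1), -136) = Add(Rational(1, 70), -136) = Rational(-9519, 70)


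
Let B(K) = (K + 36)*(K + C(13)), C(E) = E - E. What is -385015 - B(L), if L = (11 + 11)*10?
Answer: -441335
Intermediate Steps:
C(E) = 0
L = 220 (L = 22*10 = 220)
B(K) = K*(36 + K) (B(K) = (K + 36)*(K + 0) = (36 + K)*K = K*(36 + K))
-385015 - B(L) = -385015 - 220*(36 + 220) = -385015 - 220*256 = -385015 - 1*56320 = -385015 - 56320 = -441335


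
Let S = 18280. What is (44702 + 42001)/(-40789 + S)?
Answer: -28901/7503 ≈ -3.8519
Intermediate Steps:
(44702 + 42001)/(-40789 + S) = (44702 + 42001)/(-40789 + 18280) = 86703/(-22509) = 86703*(-1/22509) = -28901/7503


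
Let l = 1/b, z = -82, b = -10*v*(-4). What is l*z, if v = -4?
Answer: 41/80 ≈ 0.51250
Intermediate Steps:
b = -160 (b = -10*(-4)*(-4) = 40*(-4) = -160)
l = -1/160 (l = 1/(-160) = -1/160 ≈ -0.0062500)
l*z = -1/160*(-82) = 41/80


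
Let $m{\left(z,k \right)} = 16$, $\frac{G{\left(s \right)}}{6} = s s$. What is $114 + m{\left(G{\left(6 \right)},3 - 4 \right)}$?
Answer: $130$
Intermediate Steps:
$G{\left(s \right)} = 6 s^{2}$ ($G{\left(s \right)} = 6 s s = 6 s^{2}$)
$114 + m{\left(G{\left(6 \right)},3 - 4 \right)} = 114 + 16 = 130$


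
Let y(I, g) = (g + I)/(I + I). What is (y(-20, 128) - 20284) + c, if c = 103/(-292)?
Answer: -29619097/1460 ≈ -20287.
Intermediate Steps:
y(I, g) = (I + g)/(2*I) (y(I, g) = (I + g)/((2*I)) = (I + g)*(1/(2*I)) = (I + g)/(2*I))
c = -103/292 (c = -1/292*103 = -103/292 ≈ -0.35274)
(y(-20, 128) - 20284) + c = ((½)*(-20 + 128)/(-20) - 20284) - 103/292 = ((½)*(-1/20)*108 - 20284) - 103/292 = (-27/10 - 20284) - 103/292 = -202867/10 - 103/292 = -29619097/1460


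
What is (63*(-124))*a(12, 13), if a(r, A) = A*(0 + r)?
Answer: -1218672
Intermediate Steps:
a(r, A) = A*r
(63*(-124))*a(12, 13) = (63*(-124))*(13*12) = -7812*156 = -1218672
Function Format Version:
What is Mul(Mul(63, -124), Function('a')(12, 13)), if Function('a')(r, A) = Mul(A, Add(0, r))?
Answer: -1218672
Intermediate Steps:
Function('a')(r, A) = Mul(A, r)
Mul(Mul(63, -124), Function('a')(12, 13)) = Mul(Mul(63, -124), Mul(13, 12)) = Mul(-7812, 156) = -1218672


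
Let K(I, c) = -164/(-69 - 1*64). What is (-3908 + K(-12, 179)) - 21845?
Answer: -3424985/133 ≈ -25752.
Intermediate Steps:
K(I, c) = 164/133 (K(I, c) = -164/(-69 - 64) = -164/(-133) = -164*(-1/133) = 164/133)
(-3908 + K(-12, 179)) - 21845 = (-3908 + 164/133) - 21845 = -519600/133 - 21845 = -3424985/133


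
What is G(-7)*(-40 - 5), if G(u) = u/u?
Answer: -45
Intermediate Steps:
G(u) = 1
G(-7)*(-40 - 5) = 1*(-40 - 5) = 1*(-45) = -45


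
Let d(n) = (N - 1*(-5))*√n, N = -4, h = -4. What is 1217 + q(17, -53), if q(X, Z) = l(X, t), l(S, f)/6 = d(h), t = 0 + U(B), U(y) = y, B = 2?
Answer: 1217 + 12*I ≈ 1217.0 + 12.0*I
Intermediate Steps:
d(n) = √n (d(n) = (-4 - 1*(-5))*√n = (-4 + 5)*√n = 1*√n = √n)
t = 2 (t = 0 + 2 = 2)
l(S, f) = 12*I (l(S, f) = 6*√(-4) = 6*(2*I) = 12*I)
q(X, Z) = 12*I
1217 + q(17, -53) = 1217 + 12*I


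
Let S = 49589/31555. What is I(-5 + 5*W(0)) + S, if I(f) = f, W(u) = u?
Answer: -108186/31555 ≈ -3.4285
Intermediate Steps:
S = 49589/31555 (S = 49589*(1/31555) = 49589/31555 ≈ 1.5715)
I(-5 + 5*W(0)) + S = (-5 + 5*0) + 49589/31555 = (-5 + 0) + 49589/31555 = -5 + 49589/31555 = -108186/31555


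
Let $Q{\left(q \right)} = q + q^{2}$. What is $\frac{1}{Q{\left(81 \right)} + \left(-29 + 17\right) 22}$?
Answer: $\frac{1}{6378} \approx 0.00015679$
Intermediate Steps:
$\frac{1}{Q{\left(81 \right)} + \left(-29 + 17\right) 22} = \frac{1}{81 \left(1 + 81\right) + \left(-29 + 17\right) 22} = \frac{1}{81 \cdot 82 - 264} = \frac{1}{6642 - 264} = \frac{1}{6378}$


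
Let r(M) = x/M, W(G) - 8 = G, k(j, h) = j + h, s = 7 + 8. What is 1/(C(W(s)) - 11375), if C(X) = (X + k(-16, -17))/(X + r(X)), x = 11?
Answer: -54/614273 ≈ -8.7909e-5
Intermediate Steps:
s = 15
k(j, h) = h + j
W(G) = 8 + G
r(M) = 11/M
C(X) = (-33 + X)/(X + 11/X) (C(X) = (X + (-17 - 16))/(X + 11/X) = (X - 33)/(X + 11/X) = (-33 + X)/(X + 11/X))
1/(C(W(s)) - 11375) = 1/((8 + 15)*(-33 + (8 + 15))/(11 + (8 + 15)²) - 11375) = 1/(23*(-33 + 23)/(11 + 23²) - 11375) = 1/(23*(-10)/(11 + 529) - 11375) = 1/(23*(-10)/540 - 11375) = 1/(23*(1/540)*(-10) - 11375) = 1/(-23/54 - 11375) = 1/(-614273/54) = -54/614273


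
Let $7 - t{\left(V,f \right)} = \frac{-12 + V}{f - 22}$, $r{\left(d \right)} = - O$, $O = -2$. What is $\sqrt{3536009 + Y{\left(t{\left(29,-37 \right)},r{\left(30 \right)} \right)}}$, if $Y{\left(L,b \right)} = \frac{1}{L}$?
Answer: $\frac{\sqrt{653808089470}}{430} \approx 1880.4$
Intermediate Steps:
$r{\left(d \right)} = 2$ ($r{\left(d \right)} = \left(-1\right) \left(-2\right) = 2$)
$t{\left(V,f \right)} = 7 - \frac{-12 + V}{-22 + f}$ ($t{\left(V,f \right)} = 7 - \frac{-12 + V}{f - 22} = 7 - \frac{-12 + V}{-22 + f}$)
$\sqrt{3536009 + Y{\left(t{\left(29,-37 \right)},r{\left(30 \right)} \right)}} = \sqrt{3536009 + \frac{1}{\frac{1}{-22 - 37} \left(-142 - 29 + 7 \left(-37\right)\right)}} = \sqrt{3536009 + \frac{1}{\frac{1}{-59} \left(-142 - 29 - 259\right)}} = \sqrt{3536009 + \frac{1}{\left(- \frac{1}{59}\right) \left(-430\right)}} = \sqrt{3536009 + \frac{1}{\frac{430}{59}}} = \sqrt{3536009 + \frac{59}{430}} = \sqrt{\frac{1520483929}{430}} = \frac{\sqrt{653808089470}}{430}$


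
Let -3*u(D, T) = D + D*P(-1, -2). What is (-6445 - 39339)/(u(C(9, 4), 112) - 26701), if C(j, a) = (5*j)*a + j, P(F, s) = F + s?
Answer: 45784/26575 ≈ 1.7228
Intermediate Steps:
C(j, a) = j + 5*a*j (C(j, a) = 5*a*j + j = j + 5*a*j)
u(D, T) = 2*D/3 (u(D, T) = -(D + D*(-1 - 2))/3 = -(D + D*(-3))/3 = -(D - 3*D)/3 = -(-2)*D/3 = 2*D/3)
(-6445 - 39339)/(u(C(9, 4), 112) - 26701) = (-6445 - 39339)/(2*(9*(1 + 5*4))/3 - 26701) = -45784/(2*(9*(1 + 20))/3 - 26701) = -45784/(2*(9*21)/3 - 26701) = -45784/((⅔)*189 - 26701) = -45784/(126 - 26701) = -45784/(-26575) = -45784*(-1/26575) = 45784/26575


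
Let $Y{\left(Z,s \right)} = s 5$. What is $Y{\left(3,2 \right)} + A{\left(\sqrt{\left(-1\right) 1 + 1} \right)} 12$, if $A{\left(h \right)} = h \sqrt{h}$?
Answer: $10$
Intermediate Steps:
$Y{\left(Z,s \right)} = 5 s$
$A{\left(h \right)} = h^{\frac{3}{2}}$
$Y{\left(3,2 \right)} + A{\left(\sqrt{\left(-1\right) 1 + 1} \right)} 12 = 5 \cdot 2 + \left(\sqrt{\left(-1\right) 1 + 1}\right)^{\frac{3}{2}} \cdot 12 = 10 + \left(\sqrt{-1 + 1}\right)^{\frac{3}{2}} \cdot 12 = 10 + \left(\sqrt{0}\right)^{\frac{3}{2}} \cdot 12 = 10 + 0^{\frac{3}{2}} \cdot 12 = 10 + 0 \cdot 12 = 10 + 0 = 10$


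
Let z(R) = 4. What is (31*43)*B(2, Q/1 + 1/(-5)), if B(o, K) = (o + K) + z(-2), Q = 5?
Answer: 71982/5 ≈ 14396.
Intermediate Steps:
B(o, K) = 4 + K + o (B(o, K) = (o + K) + 4 = (K + o) + 4 = 4 + K + o)
(31*43)*B(2, Q/1 + 1/(-5)) = (31*43)*(4 + (5/1 + 1/(-5)) + 2) = 1333*(4 + (5*1 + 1*(-⅕)) + 2) = 1333*(4 + (5 - ⅕) + 2) = 1333*(4 + 24/5 + 2) = 1333*(54/5) = 71982/5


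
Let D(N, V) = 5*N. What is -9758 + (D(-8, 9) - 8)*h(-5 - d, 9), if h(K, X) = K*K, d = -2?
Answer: -10190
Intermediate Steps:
h(K, X) = K**2
-9758 + (D(-8, 9) - 8)*h(-5 - d, 9) = -9758 + (5*(-8) - 8)*(-5 - 1*(-2))**2 = -9758 + (-40 - 8)*(-5 + 2)**2 = -9758 - 48*(-3)**2 = -9758 - 48*9 = -9758 - 432 = -10190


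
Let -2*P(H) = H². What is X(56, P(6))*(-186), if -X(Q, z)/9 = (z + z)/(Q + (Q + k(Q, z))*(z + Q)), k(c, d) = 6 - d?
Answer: -837/43 ≈ -19.465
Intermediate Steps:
P(H) = -H²/2
X(Q, z) = -18*z/(Q + (Q + z)*(6 + Q - z)) (X(Q, z) = -9*(z + z)/(Q + (Q + (6 - z))*(z + Q)) = -9*2*z/(Q + (6 + Q - z)*(Q + z)) = -9*2*z/(Q + (Q + z)*(6 + Q - z)) = -18*z/(Q + (Q + z)*(6 + Q - z)))
X(56, P(6))*(-186) = (18*(-½*6²)/((-½*6²)² - 1*56² - 7*56 - (-3)*6²))*(-186) = (18*(-½*36)/((-½*36)² - 1*3136 - 392 - (-3)*36))*(-186) = (18*(-18)/((-18)² - 3136 - 392 - 6*(-18)))*(-186) = (18*(-18)/(324 - 3136 - 392 + 108))*(-186) = (18*(-18)/(-3096))*(-186) = (18*(-18)*(-1/3096))*(-186) = (9/86)*(-186) = -837/43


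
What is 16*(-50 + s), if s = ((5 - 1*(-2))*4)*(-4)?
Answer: -2592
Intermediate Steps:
s = -112 (s = ((5 + 2)*4)*(-4) = (7*4)*(-4) = 28*(-4) = -112)
16*(-50 + s) = 16*(-50 - 112) = 16*(-162) = -2592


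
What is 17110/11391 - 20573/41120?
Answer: 469216157/468397920 ≈ 1.0017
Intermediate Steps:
17110/11391 - 20573/41120 = 469216157/468397920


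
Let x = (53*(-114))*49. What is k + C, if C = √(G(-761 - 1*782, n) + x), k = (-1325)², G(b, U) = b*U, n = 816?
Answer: 1755625 + 3*I*√172794 ≈ 1.7556e+6 + 1247.1*I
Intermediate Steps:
x = -296058 (x = -6042*49 = -296058)
G(b, U) = U*b
k = 1755625
C = 3*I*√172794 (C = √(816*(-761 - 1*782) - 296058) = √(816*(-761 - 782) - 296058) = √(816*(-1543) - 296058) = √(-1259088 - 296058) = √(-1555146) = 3*I*√172794 ≈ 1247.1*I)
k + C = 1755625 + 3*I*√172794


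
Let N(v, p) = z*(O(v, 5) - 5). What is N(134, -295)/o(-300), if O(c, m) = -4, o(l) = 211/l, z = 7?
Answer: 18900/211 ≈ 89.573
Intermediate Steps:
N(v, p) = -63 (N(v, p) = 7*(-4 - 5) = 7*(-9) = -63)
N(134, -295)/o(-300) = -63/(211/(-300)) = -63/(211*(-1/300)) = -63/(-211/300) = -63*(-300/211) = 18900/211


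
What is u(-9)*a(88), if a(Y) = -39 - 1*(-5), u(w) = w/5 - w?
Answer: -1224/5 ≈ -244.80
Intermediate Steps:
u(w) = -4*w/5 (u(w) = w*(⅕) - w = w/5 - w = -4*w/5)
a(Y) = -34 (a(Y) = -39 + 5 = -34)
u(-9)*a(88) = -⅘*(-9)*(-34) = (36/5)*(-34) = -1224/5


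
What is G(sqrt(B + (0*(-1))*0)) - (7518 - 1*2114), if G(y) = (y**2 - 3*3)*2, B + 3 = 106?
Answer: -5216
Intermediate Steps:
B = 103 (B = -3 + 106 = 103)
G(y) = -18 + 2*y**2 (G(y) = (y**2 - 9)*2 = (-9 + y**2)*2 = -18 + 2*y**2)
G(sqrt(B + (0*(-1))*0)) - (7518 - 1*2114) = (-18 + 2*(sqrt(103 + (0*(-1))*0))**2) - (7518 - 1*2114) = (-18 + 2*(sqrt(103 + 0*0))**2) - (7518 - 2114) = (-18 + 2*(sqrt(103 + 0))**2) - 1*5404 = (-18 + 2*(sqrt(103))**2) - 5404 = (-18 + 2*103) - 5404 = (-18 + 206) - 5404 = 188 - 5404 = -5216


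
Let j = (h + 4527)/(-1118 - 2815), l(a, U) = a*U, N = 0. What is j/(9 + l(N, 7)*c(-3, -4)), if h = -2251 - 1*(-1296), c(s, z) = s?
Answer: -188/1863 ≈ -0.10091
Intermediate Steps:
l(a, U) = U*a
h = -955 (h = -2251 + 1296 = -955)
j = -188/207 (j = (-955 + 4527)/(-1118 - 2815) = 3572/(-3933) = 3572*(-1/3933) = -188/207 ≈ -0.90821)
j/(9 + l(N, 7)*c(-3, -4)) = -188/(207*(9 + (7*0)*(-3))) = -188/(207*(9 + 0*(-3))) = -188/(207*(9 + 0)) = -188/207/9 = -188/207*⅑ = -188/1863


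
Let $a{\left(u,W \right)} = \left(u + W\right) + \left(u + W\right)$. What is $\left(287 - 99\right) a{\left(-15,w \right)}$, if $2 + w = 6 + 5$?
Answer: $-2256$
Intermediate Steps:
$w = 9$ ($w = -2 + \left(6 + 5\right) = -2 + 11 = 9$)
$a{\left(u,W \right)} = 2 W + 2 u$ ($a{\left(u,W \right)} = \left(W + u\right) + \left(W + u\right) = 2 W + 2 u$)
$\left(287 - 99\right) a{\left(-15,w \right)} = \left(287 - 99\right) \left(2 \cdot 9 + 2 \left(-15\right)\right) = 188 \left(18 - 30\right) = 188 \left(-12\right) = -2256$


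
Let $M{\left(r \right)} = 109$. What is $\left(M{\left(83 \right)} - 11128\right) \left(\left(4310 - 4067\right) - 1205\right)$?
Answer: $10600278$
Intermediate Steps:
$\left(M{\left(83 \right)} - 11128\right) \left(\left(4310 - 4067\right) - 1205\right) = \left(109 - 11128\right) \left(\left(4310 - 4067\right) - 1205\right) = - 11019 \left(\left(4310 - 4067\right) - 1205\right) = - 11019 \left(243 - 1205\right) = \left(-11019\right) \left(-962\right) = 10600278$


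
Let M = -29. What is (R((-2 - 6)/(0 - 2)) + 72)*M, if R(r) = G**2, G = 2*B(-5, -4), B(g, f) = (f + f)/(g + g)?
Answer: -54056/25 ≈ -2162.2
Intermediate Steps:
B(g, f) = f/g (B(g, f) = (2*f)/((2*g)) = (2*f)*(1/(2*g)) = f/g)
G = 8/5 (G = 2*(-4/(-5)) = 2*(-4*(-1/5)) = 2*(4/5) = 8/5 ≈ 1.6000)
R(r) = 64/25 (R(r) = (8/5)**2 = 64/25)
(R((-2 - 6)/(0 - 2)) + 72)*M = (64/25 + 72)*(-29) = (1864/25)*(-29) = -54056/25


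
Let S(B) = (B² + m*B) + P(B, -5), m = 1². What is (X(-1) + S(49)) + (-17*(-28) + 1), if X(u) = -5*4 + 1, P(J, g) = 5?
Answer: 2913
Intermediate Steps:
m = 1
S(B) = 5 + B + B² (S(B) = (B² + 1*B) + 5 = (B² + B) + 5 = (B + B²) + 5 = 5 + B + B²)
X(u) = -19 (X(u) = -20 + 1 = -19)
(X(-1) + S(49)) + (-17*(-28) + 1) = (-19 + (5 + 49 + 49²)) + (-17*(-28) + 1) = (-19 + (5 + 49 + 2401)) + (476 + 1) = (-19 + 2455) + 477 = 2436 + 477 = 2913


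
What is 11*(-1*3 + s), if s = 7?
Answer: 44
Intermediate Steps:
11*(-1*3 + s) = 11*(-1*3 + 7) = 11*(-3 + 7) = 11*4 = 44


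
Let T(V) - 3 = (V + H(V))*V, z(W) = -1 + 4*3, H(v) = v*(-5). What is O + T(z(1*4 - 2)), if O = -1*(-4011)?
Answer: 3530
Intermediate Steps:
H(v) = -5*v
O = 4011
z(W) = 11 (z(W) = -1 + 12 = 11)
T(V) = 3 - 4*V² (T(V) = 3 + (V - 5*V)*V = 3 + (-4*V)*V = 3 - 4*V²)
O + T(z(1*4 - 2)) = 4011 + (3 - 4*11²) = 4011 + (3 - 4*121) = 4011 + (3 - 484) = 4011 - 481 = 3530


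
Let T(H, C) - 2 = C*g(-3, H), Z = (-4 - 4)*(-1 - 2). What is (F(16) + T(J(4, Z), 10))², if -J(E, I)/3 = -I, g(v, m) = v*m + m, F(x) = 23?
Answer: 2002225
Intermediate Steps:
Z = 24 (Z = -8*(-3) = 24)
g(v, m) = m + m*v (g(v, m) = m*v + m = m + m*v)
J(E, I) = 3*I (J(E, I) = -(-3)*I = 3*I)
T(H, C) = 2 - 2*C*H (T(H, C) = 2 + C*(H*(1 - 3)) = 2 + C*(H*(-2)) = 2 + C*(-2*H) = 2 - 2*C*H)
(F(16) + T(J(4, Z), 10))² = (23 + (2 - 2*10*3*24))² = (23 + (2 - 2*10*72))² = (23 + (2 - 1440))² = (23 - 1438)² = (-1415)² = 2002225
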